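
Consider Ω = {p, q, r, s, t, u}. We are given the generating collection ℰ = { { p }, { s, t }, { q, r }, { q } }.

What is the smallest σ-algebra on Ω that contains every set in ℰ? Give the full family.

Seed the family with ℰ together with ∅ and Ω: { ∅, { p }, { q }, { q, r }, { s, t }, Ω }.
Iteration 1. New:
  { p, q }  = { q } ∪ { p }
  { p, q, r }  = { q, r } ∪ { p }
  { p, s, t }  = { s, t } ∪ { p }
  { q, s, t }  = { s, t } ∪ { q }
  { p, q, r, u }  = { s, t }ᶜ
  { p, s, t, u }  = { q, r }ᶜ
  { q, r, s, t }  = { s, t } ∪ { q, r }
  { p, r, s, t, u }  = { q }ᶜ
  { q, r, s, t, u }  = { p }ᶜ
  [15 total]
Iteration 2. New:
  { p, u }  = { q, r, s, t }ᶜ
  { p, r, u }  = { q, s, t }ᶜ
  { q, r, u }  = { p, s, t }ᶜ
  { s, t, u }  = { p, q, r }ᶜ
  { p, q, s, t }  = { p, s, t } ∪ { p, q }
  { r, s, t, u }  = { p, q }ᶜ
  { p, q, r, s, t }  = { p, s, t } ∪ { p, q, r }
  { p, q, s, t, u }  = { p, q } ∪ { p, s, t, u }
  [23 total]
Iteration 3 (5 new):
  { r }  = { p, q, s, t, u }ᶜ
  { u }  = { p, q, r, s, t }ᶜ
  { r, u }  = { p, q, s, t }ᶜ
  { p, q, u }  = { p, u } ∪ { q }
  { q, s, t, u }  = { q } ∪ { s, t, u }
  [28 total]
Iteration 4 (4 new):
  { p, r }  = { q, s, t, u }ᶜ
  { q, u }  = { q } ∪ { u }
  { r, s, t }  = { p, q, u }ᶜ
  { p, r, s, t }  = { p, s, t } ∪ { r }
  [32 total]
Iteration 5 adds nothing — fixpoint reached.

Hence σ(ℰ) has 32 members: { ∅, { p }, { q }, { r }, { u }, { p, q }, { p, r }, { p, u }, { q, r }, { q, u }, { r, u }, { s, t }, { p, q, r }, { p, q, u }, { p, r, u }, { p, s, t }, { q, r, u }, { q, s, t }, { r, s, t }, { s, t, u }, { p, q, r, u }, { p, q, s, t }, { p, r, s, t }, { p, s, t, u }, { q, r, s, t }, { q, s, t, u }, { r, s, t, u }, { p, q, r, s, t }, { p, q, s, t, u }, { p, r, s, t, u }, { q, r, s, t, u }, Ω }.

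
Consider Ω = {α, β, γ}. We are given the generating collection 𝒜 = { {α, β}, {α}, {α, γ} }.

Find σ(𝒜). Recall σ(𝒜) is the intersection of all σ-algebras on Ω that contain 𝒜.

Initial family (5 sets): { {}, {α}, {α, β}, {α, γ}, Ω }.
Step 1. New:
  {β}  = {α, γ}ᶜ
  {γ}  = {α, β}ᶜ
  {β, γ}  = {α}ᶜ
  — 8 sets.
Step 2: no new sets; the family is a σ-algebra.

Hence σ(𝒜) has 8 members: { {}, {α}, {β}, {γ}, {α, β}, {α, γ}, {β, γ}, Ω }.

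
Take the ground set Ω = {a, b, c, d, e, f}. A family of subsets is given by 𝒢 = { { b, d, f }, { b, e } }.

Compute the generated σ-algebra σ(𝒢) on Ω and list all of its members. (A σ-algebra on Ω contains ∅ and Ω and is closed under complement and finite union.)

Answer: σ(𝒢) = { ∅, { b }, { e }, { a, c }, { b, e }, { d, f }, { a, b, c }, { a, c, e }, { b, d, f }, { d, e, f }, { a, b, c, e }, { a, c, d, f }, { b, d, e, f }, { a, b, c, d, f }, { a, c, d, e, f }, Ω }

Derivation:
Begin from { ∅, { b, e }, { b, d, f }, Ω } (that is, 𝒢 plus ∅ and Ω).
Round 1: +3 →
  { a, c, e }  = complement { b, d, f }
  { a, c, d, f }  = complement { b, e }
  { b, d, e, f }  = { b, d, f } ∪ { b, e }
  (now 7)
Round 2 adds 4:
  { a, c }  = complement { b, d, e, f }
  { a, b, c, e }  = { b, e } ∪ { a, c, e }
  { a, b, c, d, f }  = { b, d, f } ∪ { a, c, d, f }
  { a, c, d, e, f }  = { a, c, d, f } ∪ { a, c, e }
  (now 11)
Round 3 (3 new):
  { b }  = complement { a, c, d, e, f }
  { e }  = complement { a, b, c, d, f }
  { d, f }  = complement { a, b, c, e }
  (now 14)
Round 4 adds 2:
  { a, b, c }  = { a, c } ∪ { b }
  { d, e, f }  = { d, f } ∪ { e }
  (now 16)
After Round 5 the family is unchanged; done.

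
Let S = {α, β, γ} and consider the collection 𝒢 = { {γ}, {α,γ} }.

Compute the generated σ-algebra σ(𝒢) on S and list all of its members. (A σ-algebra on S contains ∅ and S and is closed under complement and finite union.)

Take S₀ = 𝒢 ∪ {∅, S} = { ∅, {γ}, {α,γ}, S }.
Pass 1 adds 2:
  {β}  = S∖{α,γ}
  {α,β}  = S∖{γ}
  — 6 sets.
Pass 2 adds 1:
  {β,γ}  = {γ} ∪ {β}
  — 7 sets.
Pass 3: 1 new —
  {α}  = S∖{β,γ}
  — 8 sets.
After Pass 4 the family is unchanged; done.

|σ(𝒢)| = 8.  σ(𝒢) = { ∅, {α}, {β}, {γ}, {α,β}, {α,γ}, {β,γ}, S }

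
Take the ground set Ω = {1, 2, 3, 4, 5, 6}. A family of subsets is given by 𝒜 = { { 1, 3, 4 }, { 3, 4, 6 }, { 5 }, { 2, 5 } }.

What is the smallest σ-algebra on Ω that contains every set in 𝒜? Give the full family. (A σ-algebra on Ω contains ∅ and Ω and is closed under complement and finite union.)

Take S₀ = 𝒜 ∪ {∅, Ω} = { {}, { 5 }, { 2, 5 }, { 1, 3, 4 }, { 3, 4, 6 }, Ω }.
Round 1. New:
  { 1, 2, 5 }  = complement { 3, 4, 6 }
  { 2, 5, 6 }  = complement { 1, 3, 4 }
  { 1, 3, 4, 5 }  = { 1, 3, 4 } ∪ { 5 }
  { 1, 3, 4, 6 }  = complement { 2, 5 }
  { 3, 4, 5, 6 }  = { 3, 4, 6 } ∪ { 5 }
  { 1, 2, 3, 4, 5 }  = { 2, 5 } ∪ { 1, 3, 4 }
  { 1, 2, 3, 4, 6 }  = complement { 5 }
  { 2, 3, 4, 5, 6 }  = { 2, 5 } ∪ { 3, 4, 6 }
  (now 14)
Round 2. New:
  { 1 }  = complement { 2, 3, 4, 5, 6 }
  { 6 }  = complement { 1, 2, 3, 4, 5 }
  { 1, 2 }  = complement { 3, 4, 5, 6 }
  { 2, 6 }  = complement { 1, 3, 4, 5 }
  { 1, 2, 5, 6 }  = { 2, 5, 6 } ∪ { 1, 2, 5 }
  { 1, 3, 4, 5, 6 }  = { 3, 4, 5, 6 } ∪ { 1, 3, 4 }
  (now 20)
Round 3 (8 new):
  { 2 }  = complement { 1, 3, 4, 5, 6 }
  { 1, 5 }  = { 5 } ∪ { 1 }
  { 1, 6 }  = { 6 } ∪ { 1 }
  { 3, 4 }  = complement { 1, 2, 5, 6 }
  { 5, 6 }  = { 6 } ∪ { 5 }
  { 1, 2, 6 }  = { 1, 2 } ∪ { 2, 6 }
  { 1, 2, 3, 4 }  = { 1, 3, 4 } ∪ { 1, 2 }
  { 2, 3, 4, 6 }  = { 3, 4, 6 } ∪ { 2, 6 }
  (now 28)
Round 4: 4 new —
  { 1, 5, 6 }  = { 5, 6 } ∪ { 1, 6 }
  { 2, 3, 4 }  = { 3, 4 } ∪ { 2 }
  { 3, 4, 5 }  = complement { 1, 2, 6 }
  { 2, 3, 4, 5 }  = complement { 1, 6 }
  (now 32)
Round 5 adds nothing — fixpoint reached.

Hence σ(𝒜) has 32 members: { {}, { 1 }, { 2 }, { 5 }, { 6 }, { 1, 2 }, { 1, 5 }, { 1, 6 }, { 2, 5 }, { 2, 6 }, { 3, 4 }, { 5, 6 }, { 1, 2, 5 }, { 1, 2, 6 }, { 1, 3, 4 }, { 1, 5, 6 }, { 2, 3, 4 }, { 2, 5, 6 }, { 3, 4, 5 }, { 3, 4, 6 }, { 1, 2, 3, 4 }, { 1, 2, 5, 6 }, { 1, 3, 4, 5 }, { 1, 3, 4, 6 }, { 2, 3, 4, 5 }, { 2, 3, 4, 6 }, { 3, 4, 5, 6 }, { 1, 2, 3, 4, 5 }, { 1, 2, 3, 4, 6 }, { 1, 3, 4, 5, 6 }, { 2, 3, 4, 5, 6 }, Ω }.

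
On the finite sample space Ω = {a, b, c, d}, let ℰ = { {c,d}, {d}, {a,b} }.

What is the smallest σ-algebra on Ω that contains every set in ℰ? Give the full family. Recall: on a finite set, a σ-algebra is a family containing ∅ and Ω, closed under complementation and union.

σ(ℰ) (8 sets): { ∅, {c}, {d}, {a,b}, {c,d}, {a,b,c}, {a,b,d}, Ω }

Check:
Seed the family with ℰ together with ∅ and Ω: { ∅, {d}, {a,b}, {c,d}, Ω }.
Round 1: 2 new —
  {a,b,c}  = Ω∖{d}
  {a,b,d}  = {a,b} ∪ {d}
  (now 7)
Round 2 (1 new):
  {c}  = Ω∖{a,b,d}
  (now 8)
After Round 3 the family is unchanged; done.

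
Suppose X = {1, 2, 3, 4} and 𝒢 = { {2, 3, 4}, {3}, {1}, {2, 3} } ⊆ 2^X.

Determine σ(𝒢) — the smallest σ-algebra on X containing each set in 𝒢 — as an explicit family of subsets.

Start: 𝒢 ∪ {∅, X} = { {}, {1}, {3}, {2, 3}, {2, 3, 4}, X }.
Pass 1 adds 4:
  {1, 3}  = {3} ∪ {1}
  {1, 4}  = X∖{2, 3}
  {1, 2, 3}  = {2, 3} ∪ {1}
  {1, 2, 4}  = X∖{3}
  [10 total]
Pass 2: +3 →
  {4}  = X∖{1, 2, 3}
  {2, 4}  = X∖{1, 3}
  {1, 3, 4}  = {3} ∪ {1, 4}
  [13 total]
Pass 3: +2 →
  {2}  = X∖{1, 3, 4}
  {3, 4}  = {3} ∪ {4}
  [15 total]
Pass 4: 1 new —
  {1, 2}  = X∖{3, 4}
  [16 total]
Pass 5: stable.

Hence σ(𝒢) has 16 members: { {}, {1}, {2}, {3}, {4}, {1, 2}, {1, 3}, {1, 4}, {2, 3}, {2, 4}, {3, 4}, {1, 2, 3}, {1, 2, 4}, {1, 3, 4}, {2, 3, 4}, X }.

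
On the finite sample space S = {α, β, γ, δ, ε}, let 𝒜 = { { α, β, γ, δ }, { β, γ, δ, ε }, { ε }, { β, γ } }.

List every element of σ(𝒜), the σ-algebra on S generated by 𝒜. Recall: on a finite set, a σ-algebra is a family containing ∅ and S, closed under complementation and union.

σ(𝒜) (16 sets): { ∅, { α }, { δ }, { ε }, { α, δ }, { α, ε }, { β, γ }, { δ, ε }, { α, β, γ }, { α, δ, ε }, { β, γ, δ }, { β, γ, ε }, { α, β, γ, δ }, { α, β, γ, ε }, { β, γ, δ, ε }, S }

Derivation:
Start: 𝒜 ∪ {∅, S} = { ∅, { ε }, { β, γ }, { α, β, γ, δ }, { β, γ, δ, ε }, S }.
Iteration 1: 3 new —
  { α }  = S∖{ β, γ, δ, ε }
  { α, δ, ε }  = S∖{ β, γ }
  { β, γ, ε }  = { β, γ } ∪ { ε }
Iteration 2 adds 4:
  { α, δ }  = S∖{ β, γ, ε }
  { α, ε }  = { ε } ∪ { α }
  { α, β, γ }  = { β, γ } ∪ { α }
  { α, β, γ, ε }  = { β, γ, ε } ∪ { α }
Iteration 3: 3 new —
  { δ }  = S∖{ α, β, γ, ε }
  { δ, ε }  = S∖{ α, β, γ }
  { β, γ, δ }  = S∖{ α, ε }
Iteration 4: closed — nothing new.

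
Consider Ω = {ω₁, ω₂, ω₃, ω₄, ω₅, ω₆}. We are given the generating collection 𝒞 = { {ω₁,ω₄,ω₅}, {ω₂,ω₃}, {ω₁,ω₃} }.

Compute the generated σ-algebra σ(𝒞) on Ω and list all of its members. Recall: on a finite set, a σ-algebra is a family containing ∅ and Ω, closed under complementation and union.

Begin from { {}, {ω₁,ω₃}, {ω₂,ω₃}, {ω₁,ω₄,ω₅}, Ω } (that is, 𝒞 plus ∅ and Ω).
Round 1. New:
  {ω₁,ω₂,ω₃}  = {ω₂,ω₃} ∪ {ω₁,ω₃}
  {ω₂,ω₃,ω₆}  = ᶜ of {ω₁,ω₄,ω₅}
  {ω₁,ω₃,ω₄,ω₅}  = {ω₁,ω₄,ω₅} ∪ {ω₁,ω₃}
  {ω₁,ω₄,ω₅,ω₆}  = ᶜ of {ω₂,ω₃}
  {ω₂,ω₄,ω₅,ω₆}  = ᶜ of {ω₁,ω₃}
  {ω₁,ω₂,ω₃,ω₄,ω₅}  = {ω₁,ω₄,ω₅} ∪ {ω₂,ω₃}
Round 2 adds 7:
  {ω₆}  = ᶜ of {ω₁,ω₂,ω₃,ω₄,ω₅}
  {ω₂,ω₆}  = ᶜ of {ω₁,ω₃,ω₄,ω₅}
  {ω₄,ω₅,ω₆}  = ᶜ of {ω₁,ω₂,ω₃}
  {ω₁,ω₂,ω₃,ω₆}  = {ω₁,ω₂,ω₃} ∪ {ω₂,ω₃,ω₆}
  {ω₁,ω₂,ω₄,ω₅,ω₆}  = {ω₁,ω₄,ω₅} ∪ {ω₂,ω₄,ω₅,ω₆}
  {ω₁,ω₃,ω₄,ω₅,ω₆}  = {ω₁,ω₄,ω₅,ω₆} ∪ {ω₁,ω₃,ω₄,ω₅}
  {ω₂,ω₃,ω₄,ω₅,ω₆}  = {ω₂,ω₃,ω₆} ∪ {ω₂,ω₄,ω₅,ω₆}
Round 3 adds 5:
  {ω₁}  = ᶜ of {ω₂,ω₃,ω₄,ω₅,ω₆}
  {ω₂}  = ᶜ of {ω₁,ω₃,ω₄,ω₅,ω₆}
  {ω₃}  = ᶜ of {ω₁,ω₂,ω₄,ω₅,ω₆}
  {ω₄,ω₅}  = ᶜ of {ω₁,ω₂,ω₃,ω₆}
  {ω₁,ω₃,ω₆}  = {ω₁,ω₃} ∪ {ω₆}
Round 4: +9 →
  {ω₁,ω₂}  = {ω₂} ∪ {ω₁}
  {ω₁,ω₆}  = {ω₆} ∪ {ω₁}
  {ω₃,ω₆}  = {ω₆} ∪ {ω₃}
  {ω₁,ω₂,ω₆}  = {ω₂,ω₆} ∪ {ω₁}
  {ω₂,ω₄,ω₅}  = ᶜ of {ω₁,ω₃,ω₆}
  {ω₃,ω₄,ω₅}  = {ω₄,ω₅} ∪ {ω₃}
  {ω₁,ω₂,ω₄,ω₅}  = {ω₁,ω₄,ω₅} ∪ {ω₂}
  {ω₂,ω₃,ω₄,ω₅}  = {ω₄,ω₅} ∪ {ω₂,ω₃}
  {ω₃,ω₄,ω₅,ω₆}  = {ω₃} ∪ {ω₄,ω₅,ω₆}
Round 5 adds nothing — fixpoint reached.

σ(𝒞) = { {}, {ω₁}, {ω₂}, {ω₃}, {ω₆}, {ω₁,ω₂}, {ω₁,ω₃}, {ω₁,ω₆}, {ω₂,ω₃}, {ω₂,ω₆}, {ω₃,ω₆}, {ω₄,ω₅}, {ω₁,ω₂,ω₃}, {ω₁,ω₂,ω₆}, {ω₁,ω₃,ω₆}, {ω₁,ω₄,ω₅}, {ω₂,ω₃,ω₆}, {ω₂,ω₄,ω₅}, {ω₃,ω₄,ω₅}, {ω₄,ω₅,ω₆}, {ω₁,ω₂,ω₃,ω₆}, {ω₁,ω₂,ω₄,ω₅}, {ω₁,ω₃,ω₄,ω₅}, {ω₁,ω₄,ω₅,ω₆}, {ω₂,ω₃,ω₄,ω₅}, {ω₂,ω₄,ω₅,ω₆}, {ω₃,ω₄,ω₅,ω₆}, {ω₁,ω₂,ω₃,ω₄,ω₅}, {ω₁,ω₂,ω₄,ω₅,ω₆}, {ω₁,ω₃,ω₄,ω₅,ω₆}, {ω₂,ω₃,ω₄,ω₅,ω₆}, Ω }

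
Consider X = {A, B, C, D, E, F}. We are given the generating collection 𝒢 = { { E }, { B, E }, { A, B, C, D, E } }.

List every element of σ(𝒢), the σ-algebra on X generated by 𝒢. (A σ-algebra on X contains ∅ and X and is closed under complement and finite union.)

Take S₀ = 𝒢 ∪ {∅, X} = { {  }, { E }, { B, E }, { A, B, C, D, E }, X }.
Step 1 (3 new):
  { F }  = { A, B, C, D, E }ᶜ
  { A, C, D, F }  = { B, E }ᶜ
  { A, B, C, D, F }  = { E }ᶜ
  |family| = 8
Step 2. New:
  { E, F }  = { E } ∪ { F }
  { B, E, F }  = { B, E } ∪ { F }
  { A, C, D, E, F }  = { A, C, D, F } ∪ { E }
  |family| = 11
Step 3: +3 →
  { B }  = { A, C, D, E, F }ᶜ
  { A, C, D }  = { B, E, F }ᶜ
  { A, B, C, D }  = { E, F }ᶜ
  |family| = 14
Step 4 (2 new):
  { B, F }  = { B } ∪ { F }
  { A, C, D, E }  = { A, C, D } ∪ { E }
  |family| = 16
Step 5 adds nothing — fixpoint reached.

σ(𝒢) = { {  }, { B }, { E }, { F }, { B, E }, { B, F }, { E, F }, { A, C, D }, { B, E, F }, { A, B, C, D }, { A, C, D, E }, { A, C, D, F }, { A, B, C, D, E }, { A, B, C, D, F }, { A, C, D, E, F }, X }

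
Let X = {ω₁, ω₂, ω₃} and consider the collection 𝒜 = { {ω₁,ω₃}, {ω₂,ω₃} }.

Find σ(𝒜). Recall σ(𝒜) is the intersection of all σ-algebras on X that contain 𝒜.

Seed the family with 𝒜 together with ∅ and X: { {}, {ω₁,ω₃}, {ω₂,ω₃}, X }.
Step 1 adds 2:
  {ω₁}  = {ω₂,ω₃}ᶜ
  {ω₂}  = {ω₁,ω₃}ᶜ
  |family| = 6
Step 2: 1 new —
  {ω₁,ω₂}  = {ω₂} ∪ {ω₁}
  |family| = 7
Step 3: 1 new —
  {ω₃}  = {ω₁,ω₂}ᶜ
  |family| = 8
Step 4: no new sets; the family is a σ-algebra.

Therefore σ(𝒜) = { {}, {ω₁}, {ω₂}, {ω₃}, {ω₁,ω₂}, {ω₁,ω₃}, {ω₂,ω₃}, X } (|σ(𝒜)| = 8).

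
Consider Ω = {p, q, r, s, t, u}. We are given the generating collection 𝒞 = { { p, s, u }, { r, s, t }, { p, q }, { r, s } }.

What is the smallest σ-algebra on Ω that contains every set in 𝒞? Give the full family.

|σ(𝒞)| = 64.  σ(𝒞) = { {  }, { p }, { q }, { r }, { s }, { t }, { u }, { p, q }, { p, r }, { p, s }, { p, t }, { p, u }, { q, r }, { q, s }, { q, t }, { q, u }, { r, s }, { r, t }, { r, u }, { s, t }, { s, u }, { t, u }, { p, q, r }, { p, q, s }, { p, q, t }, { p, q, u }, { p, r, s }, { p, r, t }, { p, r, u }, { p, s, t }, { p, s, u }, { p, t, u }, { q, r, s }, { q, r, t }, { q, r, u }, { q, s, t }, { q, s, u }, { q, t, u }, { r, s, t }, { r, s, u }, { r, t, u }, { s, t, u }, { p, q, r, s }, { p, q, r, t }, { p, q, r, u }, { p, q, s, t }, { p, q, s, u }, { p, q, t, u }, { p, r, s, t }, { p, r, s, u }, { p, r, t, u }, { p, s, t, u }, { q, r, s, t }, { q, r, s, u }, { q, r, t, u }, { q, s, t, u }, { r, s, t, u }, { p, q, r, s, t }, { p, q, r, s, u }, { p, q, r, t, u }, { p, q, s, t, u }, { p, r, s, t, u }, { q, r, s, t, u }, Ω }

Working:
Start: 𝒞 ∪ {∅, Ω} = { {  }, { p, q }, { r, s }, { p, s, u }, { r, s, t }, Ω }.
Round 1. New:
  { p, q, u }  = complement { r, s, t }
  { q, r, t }  = complement { p, s, u }
  { p, q, r, s }  = { r, s } ∪ { p, q }
  { p, q, s, u }  = { p, q } ∪ { p, s, u }
  { p, q, t, u }  = complement { r, s }
  { p, r, s, u }  = { r, s } ∪ { p, s, u }
  { r, s, t, u }  = complement { p, q }
  { p, q, r, s, t }  = { r, s, t } ∪ { p, q }
  { p, r, s, t, u }  = { r, s, t } ∪ { p, s, u }
  — 15 sets.
Round 2. New:
  { q }  = complement { p, r, s, t, u }
  { u }  = complement { p, q, r, s, t }
  { q, t }  = complement { p, r, s, u }
  { r, t }  = complement { p, q, s, u }
  { t, u }  = complement { p, q, r, s }
  { p, q, r, t }  = { p, q } ∪ { q, r, t }
  { q, r, s, t }  = { r, s, t } ∪ { q, r, t }
  { p, q, r, s, u }  = { r, s } ∪ { p, q, s, u }
  { p, q, r, t, u }  = { q, r, t } ∪ { p, q, u }
  { p, q, s, t, u }  = { p, q, s, u } ∪ { p, q, t, u }
  { q, r, s, t, u }  = { r, s, t, u } ∪ { q, r, t }
  — 26 sets.
Round 3: 14 new —
  { p }  = complement { q, r, s, t, u }
  { r }  = complement { p, q, s, t, u }
  { s }  = complement { p, q, r, t, u }
  { t }  = complement { p, q, r, s, u }
  { p, u }  = complement { q, r, s, t }
  { q, u }  = { q } ∪ { u }
  { s, u }  = complement { p, q, r, t }
  { p, q, t }  = { q, t } ∪ { p, q }
  { q, r, s }  = { r, s } ∪ { q }
  { q, t, u }  = { q, t } ∪ { t, u }
  { r, s, u }  = { r, s } ∪ { u }
  { r, t, u }  = { t, u } ∪ { r, t }
  { p, s, t, u }  = { t, u } ∪ { p, s, u }
  { q, r, t, u }  = { t, u } ∪ { q, r, t }
  — 40 sets.
Round 4: +23 →
  { p, r }  = { r } ∪ { p }
  { p, s }  = complement { q, r, t, u }
  { p, t }  = { p } ∪ { t }
  { q, r }  = complement { p, s, t, u }
  { q, s }  = { q } ∪ { s }
  { r, u }  = { r } ∪ { u }
  { s, t }  = { s } ∪ { t }
  { p, q, r }  = { p, q } ∪ { r }
  { p, q, s }  = complement { r, t, u }
  { p, r, s }  = complement { q, t, u }
  { p, r, t }  = { r, t } ∪ { p }
  { p, r, u }  = { p, u } ∪ { r }
  { p, t, u }  = complement { q, r, s }
  { q, r, u }  = { q, u } ∪ { r }
  { q, s, t }  = { s } ∪ { q, t }
  { q, s, u }  = { q } ∪ { s, u }
  { s, t, u }  = { s } ∪ { t, u }
  { p, q, r, u }  = { r } ∪ { p, q, u }
  { p, q, s, t }  = { p, q, t } ∪ { s }
  { p, r, s, t }  = complement { q, u }
  { p, r, t, u }  = { p, u } ∪ { r, t }
  { q, r, s, u }  = { r, s } ∪ { q, u }
  { q, s, t, u }  = { s } ∪ { q, t, u }
  — 63 sets.
Round 5: 1 new —
  { p, s, t }  = complement { q, r, u }
  — 64 sets.
Round 6: already closed under ᶜ and ∪.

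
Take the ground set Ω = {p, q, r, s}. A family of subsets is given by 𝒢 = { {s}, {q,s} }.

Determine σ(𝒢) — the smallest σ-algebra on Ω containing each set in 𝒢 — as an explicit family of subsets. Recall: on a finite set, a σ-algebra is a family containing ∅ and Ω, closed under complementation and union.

σ(𝒢) = { {}, {q}, {s}, {p,r}, {q,s}, {p,q,r}, {p,r,s}, Ω }

Trace:
Seed the family with 𝒢 together with ∅ and Ω: { {}, {s}, {q,s}, Ω }.
Iteration 1: +2 →
  {p,r}  = Ω∖{q,s}
  {p,q,r}  = Ω∖{s}
  — 6 sets.
Iteration 2: +1 →
  {p,r,s}  = {p,r} ∪ {s}
  — 7 sets.
Iteration 3 (1 new):
  {q}  = Ω∖{p,r,s}
  — 8 sets.
Iteration 4: stable.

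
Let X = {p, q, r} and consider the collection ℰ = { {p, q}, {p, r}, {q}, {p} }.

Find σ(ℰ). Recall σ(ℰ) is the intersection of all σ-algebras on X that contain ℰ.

σ(ℰ) = { {}, {p}, {q}, {r}, {p, q}, {p, r}, {q, r}, X }

Trace:
Start: ℰ ∪ {∅, X} = { {}, {p}, {q}, {p, q}, {p, r}, X }.
Iteration 1. New:
  {r}  = complement {p, q}
  {q, r}  = complement {p}
  [8 total]
Iteration 2 adds nothing — fixpoint reached.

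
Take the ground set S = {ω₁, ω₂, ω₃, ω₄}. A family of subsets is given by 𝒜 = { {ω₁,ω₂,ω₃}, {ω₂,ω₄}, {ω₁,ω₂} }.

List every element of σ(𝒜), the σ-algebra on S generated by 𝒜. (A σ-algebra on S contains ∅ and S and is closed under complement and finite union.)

Answer: σ(𝒜) = { {}, {ω₁}, {ω₂}, {ω₃}, {ω₄}, {ω₁,ω₂}, {ω₁,ω₃}, {ω₁,ω₄}, {ω₂,ω₃}, {ω₂,ω₄}, {ω₃,ω₄}, {ω₁,ω₂,ω₃}, {ω₁,ω₂,ω₄}, {ω₁,ω₃,ω₄}, {ω₂,ω₃,ω₄}, S }

Working:
Take S₀ = 𝒜 ∪ {∅, S} = { {}, {ω₁,ω₂}, {ω₂,ω₄}, {ω₁,ω₂,ω₃}, S }.
Pass 1: +4 →
  {ω₄}  = ᶜ of {ω₁,ω₂,ω₃}
  {ω₁,ω₃}  = ᶜ of {ω₂,ω₄}
  {ω₃,ω₄}  = ᶜ of {ω₁,ω₂}
  {ω₁,ω₂,ω₄}  = {ω₁,ω₂} ∪ {ω₂,ω₄}
  (now 9)
Pass 2: +3 →
  {ω₃}  = ᶜ of {ω₁,ω₂,ω₄}
  {ω₁,ω₃,ω₄}  = {ω₃,ω₄} ∪ {ω₁,ω₃}
  {ω₂,ω₃,ω₄}  = {ω₃,ω₄} ∪ {ω₂,ω₄}
  (now 12)
Pass 3 (2 new):
  {ω₁}  = ᶜ of {ω₂,ω₃,ω₄}
  {ω₂}  = ᶜ of {ω₁,ω₃,ω₄}
  (now 14)
Pass 4 adds 2:
  {ω₁,ω₄}  = {ω₄} ∪ {ω₁}
  {ω₂,ω₃}  = {ω₃} ∪ {ω₂}
  (now 16)
Pass 5: already closed under ᶜ and ∪.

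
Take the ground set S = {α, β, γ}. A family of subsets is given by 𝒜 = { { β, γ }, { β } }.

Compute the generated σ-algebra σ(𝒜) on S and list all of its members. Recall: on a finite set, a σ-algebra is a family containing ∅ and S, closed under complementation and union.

σ(𝒜) (8 sets): { {}, { α }, { β }, { γ }, { α, β }, { α, γ }, { β, γ }, S }

Trace:
Seed the family with 𝒜 together with ∅ and S: { {}, { β }, { β, γ }, S }.
Iteration 1: 2 new —
  { α }  = { β, γ }ᶜ
  { α, γ }  = { β }ᶜ
  [6 total]
Iteration 2: +1 →
  { α, β }  = { β } ∪ { α }
  [7 total]
Iteration 3. New:
  { γ }  = { α, β }ᶜ
  [8 total]
Iteration 4: closed — nothing new.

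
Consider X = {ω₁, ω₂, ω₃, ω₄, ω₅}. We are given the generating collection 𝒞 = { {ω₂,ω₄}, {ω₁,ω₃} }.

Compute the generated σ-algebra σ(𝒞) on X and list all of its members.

|σ(𝒞)| = 8.  σ(𝒞) = { {}, {ω₅}, {ω₁,ω₃}, {ω₂,ω₄}, {ω₁,ω₃,ω₅}, {ω₂,ω₄,ω₅}, {ω₁,ω₂,ω₃,ω₄}, X }

Derivation:
Start: 𝒞 ∪ {∅, X} = { {}, {ω₁,ω₃}, {ω₂,ω₄}, X }.
Iteration 1: +3 →
  {ω₁,ω₃,ω₅}  = ᶜ of {ω₂,ω₄}
  {ω₂,ω₄,ω₅}  = ᶜ of {ω₁,ω₃}
  {ω₁,ω₂,ω₃,ω₄}  = {ω₁,ω₃} ∪ {ω₂,ω₄}
  [7 total]
Iteration 2: 1 new —
  {ω₅}  = ᶜ of {ω₁,ω₂,ω₃,ω₄}
  [8 total]
Iteration 3: stable.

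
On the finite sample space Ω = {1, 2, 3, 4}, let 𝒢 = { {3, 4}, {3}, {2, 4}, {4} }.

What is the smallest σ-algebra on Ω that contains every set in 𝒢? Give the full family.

σ(𝒢) = { {}, {1}, {2}, {3}, {4}, {1, 2}, {1, 3}, {1, 4}, {2, 3}, {2, 4}, {3, 4}, {1, 2, 3}, {1, 2, 4}, {1, 3, 4}, {2, 3, 4}, Ω }

Trace:
Take S₀ = 𝒢 ∪ {∅, Ω} = { {}, {3}, {4}, {2, 4}, {3, 4}, Ω }.
Round 1 (5 new):
  {1, 2}  = {3, 4}ᶜ
  {1, 3}  = {2, 4}ᶜ
  {1, 2, 3}  = {4}ᶜ
  {1, 2, 4}  = {3}ᶜ
  {2, 3, 4}  = {3} ∪ {2, 4}
  (now 11)
Round 2 (2 new):
  {1}  = {2, 3, 4}ᶜ
  {1, 3, 4}  = {3, 4} ∪ {1, 3}
  (now 13)
Round 3 adds 2:
  {2}  = {1, 3, 4}ᶜ
  {1, 4}  = {4} ∪ {1}
  (now 15)
Round 4. New:
  {2, 3}  = {1, 4}ᶜ
  (now 16)
Round 5 adds nothing — fixpoint reached.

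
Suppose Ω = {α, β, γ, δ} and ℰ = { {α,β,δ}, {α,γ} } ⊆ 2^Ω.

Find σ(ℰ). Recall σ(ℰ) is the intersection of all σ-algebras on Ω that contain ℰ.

Answer: σ(ℰ) = { {}, {α}, {γ}, {α,γ}, {β,δ}, {α,β,δ}, {β,γ,δ}, Ω }

Working:
Start: ℰ ∪ {∅, Ω} = { {}, {α,γ}, {α,β,δ}, Ω }.
Pass 1. New:
  {γ}  = {α,β,δ}ᶜ
  {β,δ}  = {α,γ}ᶜ
  [6 total]
Pass 2. New:
  {β,γ,δ}  = {γ} ∪ {β,δ}
  [7 total]
Pass 3: 1 new —
  {α}  = {β,γ,δ}ᶜ
  [8 total]
Pass 4: stable.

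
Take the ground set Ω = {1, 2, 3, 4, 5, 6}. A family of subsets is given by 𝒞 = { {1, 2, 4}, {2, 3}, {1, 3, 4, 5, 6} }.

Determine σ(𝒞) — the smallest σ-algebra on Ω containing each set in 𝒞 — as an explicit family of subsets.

Answer: σ(𝒞) = { {}, {2}, {3}, {1, 4}, {2, 3}, {5, 6}, {1, 2, 4}, {1, 3, 4}, {2, 5, 6}, {3, 5, 6}, {1, 2, 3, 4}, {1, 4, 5, 6}, {2, 3, 5, 6}, {1, 2, 4, 5, 6}, {1, 3, 4, 5, 6}, Ω }

Check:
Seed the family with 𝒞 together with ∅ and Ω: { {}, {2, 3}, {1, 2, 4}, {1, 3, 4, 5, 6}, Ω }.
Iteration 1 (4 new):
  {2}  = complement {1, 3, 4, 5, 6}
  {3, 5, 6}  = complement {1, 2, 4}
  {1, 2, 3, 4}  = {2, 3} ∪ {1, 2, 4}
  {1, 4, 5, 6}  = complement {2, 3}
  — 9 sets.
Iteration 2: +3 →
  {5, 6}  = complement {1, 2, 3, 4}
  {2, 3, 5, 6}  = {2} ∪ {3, 5, 6}
  {1, 2, 4, 5, 6}  = {1, 4, 5, 6} ∪ {2}
  — 12 sets.
Iteration 3 (3 new):
  {3}  = complement {1, 2, 4, 5, 6}
  {1, 4}  = complement {2, 3, 5, 6}
  {2, 5, 6}  = {5, 6} ∪ {2}
  — 15 sets.
Iteration 4: +1 →
  {1, 3, 4}  = complement {2, 5, 6}
  — 16 sets.
After Iteration 5 the family is unchanged; done.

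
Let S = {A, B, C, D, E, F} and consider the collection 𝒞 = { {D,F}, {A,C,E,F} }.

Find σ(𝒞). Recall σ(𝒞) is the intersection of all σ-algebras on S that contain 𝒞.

|σ(𝒞)| = 16.  σ(𝒞) = { {}, {B}, {D}, {F}, {B,D}, {B,F}, {D,F}, {A,C,E}, {B,D,F}, {A,B,C,E}, {A,C,D,E}, {A,C,E,F}, {A,B,C,D,E}, {A,B,C,E,F}, {A,C,D,E,F}, S }

Check:
Begin from { {}, {D,F}, {A,C,E,F}, S } (that is, 𝒞 plus ∅ and S).
Step 1: 3 new —
  {B,D}  = ᶜ of {A,C,E,F}
  {A,B,C,E}  = ᶜ of {D,F}
  {A,C,D,E,F}  = {D,F} ∪ {A,C,E,F}
Step 2. New:
  {B}  = ᶜ of {A,C,D,E,F}
  {B,D,F}  = {D,F} ∪ {B,D}
  {A,B,C,D,E}  = {A,B,C,E} ∪ {B,D}
  {A,B,C,E,F}  = {A,C,E,F} ∪ {A,B,C,E}
Step 3 (3 new):
  {D}  = ᶜ of {A,B,C,E,F}
  {F}  = ᶜ of {A,B,C,D,E}
  {A,C,E}  = ᶜ of {B,D,F}
Step 4 (2 new):
  {B,F}  = {B} ∪ {F}
  {A,C,D,E}  = {D} ∪ {A,C,E}
Step 5: closed — nothing new.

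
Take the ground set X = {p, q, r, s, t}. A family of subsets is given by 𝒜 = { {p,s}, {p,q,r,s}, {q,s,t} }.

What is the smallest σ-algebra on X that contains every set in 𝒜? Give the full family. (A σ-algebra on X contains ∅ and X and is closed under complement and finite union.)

Take S₀ = 𝒜 ∪ {∅, X} = { {}, {p,s}, {q,s,t}, {p,q,r,s}, X }.
Iteration 1: +4 →
  {t}  = complement {p,q,r,s}
  {p,r}  = complement {q,s,t}
  {q,r,t}  = complement {p,s}
  {p,q,s,t}  = {p,s} ∪ {q,s,t}
  [9 total]
Iteration 2 (6 new):
  {r}  = complement {p,q,s,t}
  {p,r,s}  = {p,s} ∪ {p,r}
  {p,r,t}  = {t} ∪ {p,r}
  {p,s,t}  = {t} ∪ {p,s}
  {p,q,r,t}  = {q,r,t} ∪ {p,r}
  {q,r,s,t}  = {q,r,t} ∪ {q,s,t}
  [15 total]
Iteration 3: 7 new —
  {p}  = complement {q,r,s,t}
  {s}  = complement {p,q,r,t}
  {q,r}  = complement {p,s,t}
  {q,s}  = complement {p,r,t}
  {q,t}  = complement {p,r,s}
  {r,t}  = {r} ∪ {t}
  {p,r,s,t}  = {p,s,t} ∪ {r}
  [22 total]
Iteration 4: 9 new —
  {q}  = complement {p,r,s,t}
  {p,t}  = {t} ∪ {p}
  {r,s}  = {r} ∪ {s}
  {s,t}  = {t} ∪ {s}
  {p,q,r}  = {p,r} ∪ {q,r}
  {p,q,s}  = complement {r,t}
  {p,q,t}  = {q,t} ∪ {p}
  {q,r,s}  = {q,s} ∪ {r}
  {r,s,t}  = {r,t} ∪ {s}
  [31 total]
Iteration 5. New:
  {p,q}  = complement {r,s,t}
  [32 total]
Iteration 6: no new sets; the family is a σ-algebra.

|σ(𝒜)| = 32.  σ(𝒜) = { {}, {p}, {q}, {r}, {s}, {t}, {p,q}, {p,r}, {p,s}, {p,t}, {q,r}, {q,s}, {q,t}, {r,s}, {r,t}, {s,t}, {p,q,r}, {p,q,s}, {p,q,t}, {p,r,s}, {p,r,t}, {p,s,t}, {q,r,s}, {q,r,t}, {q,s,t}, {r,s,t}, {p,q,r,s}, {p,q,r,t}, {p,q,s,t}, {p,r,s,t}, {q,r,s,t}, X }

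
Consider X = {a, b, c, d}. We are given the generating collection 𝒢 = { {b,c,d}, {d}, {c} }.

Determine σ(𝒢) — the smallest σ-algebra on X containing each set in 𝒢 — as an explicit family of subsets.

Answer: σ(𝒢) = { {}, {a}, {b}, {c}, {d}, {a,b}, {a,c}, {a,d}, {b,c}, {b,d}, {c,d}, {a,b,c}, {a,b,d}, {a,c,d}, {b,c,d}, X }

Check:
Begin from { {}, {c}, {d}, {b,c,d}, X } (that is, 𝒢 plus ∅ and X).
Round 1: +4 →
  {a}  = ᶜ of {b,c,d}
  {c,d}  = {c} ∪ {d}
  {a,b,c}  = ᶜ of {d}
  {a,b,d}  = ᶜ of {c}
  [9 total]
Round 2: +4 →
  {a,b}  = ᶜ of {c,d}
  {a,c}  = {c} ∪ {a}
  {a,d}  = {d} ∪ {a}
  {a,c,d}  = {c,d} ∪ {a}
  [13 total]
Round 3: 3 new —
  {b}  = ᶜ of {a,c,d}
  {b,c}  = ᶜ of {a,d}
  {b,d}  = ᶜ of {a,c}
  [16 total]
Round 4: stable.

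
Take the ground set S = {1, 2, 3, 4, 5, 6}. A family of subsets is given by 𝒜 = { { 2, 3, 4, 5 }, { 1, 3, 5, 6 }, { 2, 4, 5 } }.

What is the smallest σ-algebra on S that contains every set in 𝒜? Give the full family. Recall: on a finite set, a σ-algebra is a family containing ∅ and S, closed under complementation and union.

Take S₀ = 𝒜 ∪ {∅, S} = { {  }, { 2, 4, 5 }, { 1, 3, 5, 6 }, { 2, 3, 4, 5 }, S }.
Step 1. New:
  { 1, 6 }  = complement { 2, 3, 4, 5 }
  { 2, 4 }  = complement { 1, 3, 5, 6 }
  { 1, 3, 6 }  = complement { 2, 4, 5 }
  (now 8)
Step 2: 3 new —
  { 1, 2, 4, 6 }  = { 2, 4 } ∪ { 1, 6 }
  { 1, 2, 3, 4, 6 }  = { 2, 4 } ∪ { 1, 3, 6 }
  { 1, 2, 4, 5, 6 }  = { 2, 4, 5 } ∪ { 1, 6 }
  (now 11)
Step 3 (3 new):
  { 3 }  = complement { 1, 2, 4, 5, 6 }
  { 5 }  = complement { 1, 2, 3, 4, 6 }
  { 3, 5 }  = complement { 1, 2, 4, 6 }
  (now 14)
Step 4 adds 2:
  { 1, 5, 6 }  = { 1, 6 } ∪ { 5 }
  { 2, 3, 4 }  = { 3 } ∪ { 2, 4 }
  (now 16)
Step 5: no new sets; the family is a σ-algebra.

σ(𝒜) = { {  }, { 3 }, { 5 }, { 1, 6 }, { 2, 4 }, { 3, 5 }, { 1, 3, 6 }, { 1, 5, 6 }, { 2, 3, 4 }, { 2, 4, 5 }, { 1, 2, 4, 6 }, { 1, 3, 5, 6 }, { 2, 3, 4, 5 }, { 1, 2, 3, 4, 6 }, { 1, 2, 4, 5, 6 }, S }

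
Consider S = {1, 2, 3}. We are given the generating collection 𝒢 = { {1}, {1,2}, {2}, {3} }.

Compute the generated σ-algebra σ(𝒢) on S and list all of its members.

Seed the family with 𝒢 together with ∅ and S: { ∅, {1}, {2}, {3}, {1,2}, S }.
Round 1 adds 2:
  {1,3}  = complement {2}
  {2,3}  = complement {1}
  |family| = 8
Round 2: closed — nothing new.

Therefore σ(𝒢) = { ∅, {1}, {2}, {3}, {1,2}, {1,3}, {2,3}, S } (|σ(𝒢)| = 8).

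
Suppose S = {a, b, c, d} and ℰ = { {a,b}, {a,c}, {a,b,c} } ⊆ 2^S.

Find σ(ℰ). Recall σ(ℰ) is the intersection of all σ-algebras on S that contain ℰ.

σ(ℰ) = { ∅, {a}, {b}, {c}, {d}, {a,b}, {a,c}, {a,d}, {b,c}, {b,d}, {c,d}, {a,b,c}, {a,b,d}, {a,c,d}, {b,c,d}, S }

Derivation:
Initial family (5 sets): { ∅, {a,b}, {a,c}, {a,b,c}, S }.
Round 1. New:
  {d}  = {a,b,c}ᶜ
  {b,d}  = {a,c}ᶜ
  {c,d}  = {a,b}ᶜ
  [8 total]
Round 2: +3 →
  {a,b,d}  = {d} ∪ {a,b}
  {a,c,d}  = {d} ∪ {a,c}
  {b,c,d}  = {c,d} ∪ {b,d}
  [11 total]
Round 3. New:
  {a}  = {b,c,d}ᶜ
  {b}  = {a,c,d}ᶜ
  {c}  = {a,b,d}ᶜ
  [14 total]
Round 4: +2 →
  {a,d}  = {d} ∪ {a}
  {b,c}  = {c} ∪ {b}
  [16 total]
Round 5: no new sets; the family is a σ-algebra.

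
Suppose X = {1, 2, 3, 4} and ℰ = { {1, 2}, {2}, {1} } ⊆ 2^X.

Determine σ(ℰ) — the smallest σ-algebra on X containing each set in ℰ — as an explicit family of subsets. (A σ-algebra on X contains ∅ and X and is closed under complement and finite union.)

|σ(ℰ)| = 8.  σ(ℰ) = { {}, {1}, {2}, {1, 2}, {3, 4}, {1, 3, 4}, {2, 3, 4}, X }

Working:
Initial family (5 sets): { {}, {1}, {2}, {1, 2}, X }.
Round 1. New:
  {3, 4}  = ᶜ of {1, 2}
  {1, 3, 4}  = ᶜ of {2}
  {2, 3, 4}  = ᶜ of {1}
  |family| = 8
Round 2 adds nothing — fixpoint reached.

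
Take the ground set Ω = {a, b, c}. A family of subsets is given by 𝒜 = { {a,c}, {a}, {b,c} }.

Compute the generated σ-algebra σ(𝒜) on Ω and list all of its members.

Take S₀ = 𝒜 ∪ {∅, Ω} = { {}, {a}, {a,c}, {b,c}, Ω }.
Round 1 (1 new):
  {b}  = {a,c}ᶜ
  |family| = 6
Round 2: 1 new —
  {a,b}  = {b} ∪ {a}
  |family| = 7
Round 3: 1 new —
  {c}  = {a,b}ᶜ
  |family| = 8
Round 4: closed — nothing new.

|σ(𝒜)| = 8.  σ(𝒜) = { {}, {a}, {b}, {c}, {a,b}, {a,c}, {b,c}, Ω }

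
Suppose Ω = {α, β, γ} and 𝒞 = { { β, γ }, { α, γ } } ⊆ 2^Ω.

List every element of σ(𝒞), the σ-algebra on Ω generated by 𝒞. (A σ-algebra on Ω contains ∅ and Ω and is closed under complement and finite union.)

Take S₀ = 𝒞 ∪ {∅, Ω} = { {  }, { α, γ }, { β, γ }, Ω }.
Pass 1 (2 new):
  { α }  = complement { β, γ }
  { β }  = complement { α, γ }
  [6 total]
Pass 2: 1 new —
  { α, β }  = { β } ∪ { α }
  [7 total]
Pass 3: +1 →
  { γ }  = complement { α, β }
  [8 total]
Pass 4: already closed under ᶜ and ∪.

σ(𝒞) = { {  }, { α }, { β }, { γ }, { α, β }, { α, γ }, { β, γ }, Ω }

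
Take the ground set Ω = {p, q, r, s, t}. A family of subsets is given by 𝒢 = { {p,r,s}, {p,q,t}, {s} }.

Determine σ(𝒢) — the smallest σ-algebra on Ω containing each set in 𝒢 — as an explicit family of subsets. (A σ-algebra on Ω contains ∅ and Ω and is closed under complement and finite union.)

Answer: σ(𝒢) = { ∅, {p}, {r}, {s}, {p,r}, {p,s}, {q,t}, {r,s}, {p,q,t}, {p,r,s}, {q,r,t}, {q,s,t}, {p,q,r,t}, {p,q,s,t}, {q,r,s,t}, Ω }

Check:
Begin from { ∅, {s}, {p,q,t}, {p,r,s}, Ω } (that is, 𝒢 plus ∅ and Ω).
Pass 1 (4 new):
  {q,t}  = complement {p,r,s}
  {r,s}  = complement {p,q,t}
  {p,q,r,t}  = complement {s}
  {p,q,s,t}  = {p,q,t} ∪ {s}
  (now 9)
Pass 2: 3 new —
  {r}  = complement {p,q,s,t}
  {q,s,t}  = {q,t} ∪ {s}
  {q,r,s,t}  = {q,t} ∪ {r,s}
  (now 12)
Pass 3: +3 →
  {p}  = complement {q,r,s,t}
  {p,r}  = complement {q,s,t}
  {q,r,t}  = {r} ∪ {q,t}
  (now 15)
Pass 4 adds 1:
  {p,s}  = complement {q,r,t}
  (now 16)
Pass 5: stable.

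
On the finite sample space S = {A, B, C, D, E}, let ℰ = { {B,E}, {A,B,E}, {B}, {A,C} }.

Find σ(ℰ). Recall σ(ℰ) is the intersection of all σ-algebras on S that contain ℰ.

Take S₀ = ℰ ∪ {∅, S} = { {}, {B}, {A,C}, {B,E}, {A,B,E}, S }.
Round 1 adds 6:
  {C,D}  = {A,B,E}ᶜ
  {A,B,C}  = {A,C} ∪ {B}
  {A,C,D}  = {B,E}ᶜ
  {B,D,E}  = {A,C}ᶜ
  {A,B,C,E}  = {B,E} ∪ {A,C}
  {A,C,D,E}  = {B}ᶜ
  [12 total]
Round 2: +6 →
  {D}  = {A,B,C,E}ᶜ
  {D,E}  = {A,B,C}ᶜ
  {B,C,D}  = {C,D} ∪ {B}
  {A,B,C,D}  = {C,D} ∪ {A,B,C}
  {A,B,D,E}  = {A,B,E} ∪ {B,D,E}
  {B,C,D,E}  = {B,E} ∪ {C,D}
  [18 total]
Round 3 adds 6:
  {A}  = {B,C,D,E}ᶜ
  {C}  = {A,B,D,E}ᶜ
  {E}  = {A,B,C,D}ᶜ
  {A,E}  = {B,C,D}ᶜ
  {B,D}  = {D} ∪ {B}
  {C,D,E}  = {D,E} ∪ {C,D}
  [24 total]
Round 4 adds 8:
  {A,B}  = {C,D,E}ᶜ
  {A,D}  = {D} ∪ {A}
  {B,C}  = {B} ∪ {C}
  {C,E}  = {E} ∪ {C}
  {A,B,D}  = {B,D} ∪ {A}
  {A,C,E}  = {B,D}ᶜ
  {A,D,E}  = {D,E} ∪ {A,E}
  {B,C,E}  = {B,E} ∪ {C}
  [32 total]
Round 5: stable.

σ(ℰ) = { {}, {A}, {B}, {C}, {D}, {E}, {A,B}, {A,C}, {A,D}, {A,E}, {B,C}, {B,D}, {B,E}, {C,D}, {C,E}, {D,E}, {A,B,C}, {A,B,D}, {A,B,E}, {A,C,D}, {A,C,E}, {A,D,E}, {B,C,D}, {B,C,E}, {B,D,E}, {C,D,E}, {A,B,C,D}, {A,B,C,E}, {A,B,D,E}, {A,C,D,E}, {B,C,D,E}, S }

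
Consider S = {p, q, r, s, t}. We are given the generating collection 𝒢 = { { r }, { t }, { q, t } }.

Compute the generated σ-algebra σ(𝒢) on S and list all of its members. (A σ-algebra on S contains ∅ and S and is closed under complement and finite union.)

Take S₀ = 𝒢 ∪ {∅, S} = { {}, { r }, { t }, { q, t }, S }.
Pass 1. New:
  { r, t }  = { r } ∪ { t }
  { p, r, s }  = S∖{ q, t }
  { q, r, t }  = { r } ∪ { q, t }
  { p, q, r, s }  = S∖{ t }
  { p, q, s, t }  = S∖{ r }
Pass 2: +3 →
  { p, s }  = S∖{ q, r, t }
  { p, q, s }  = S∖{ r, t }
  { p, r, s, t }  = { t } ∪ { p, r, s }
Pass 3: +2 →
  { q }  = S∖{ p, r, s, t }
  { p, s, t }  = { p, s } ∪ { t }
Pass 4. New:
  { q, r }  = S∖{ p, s, t }
Pass 5: closed — nothing new.

Therefore σ(𝒢) = { {}, { q }, { r }, { t }, { p, s }, { q, r }, { q, t }, { r, t }, { p, q, s }, { p, r, s }, { p, s, t }, { q, r, t }, { p, q, r, s }, { p, q, s, t }, { p, r, s, t }, S } (|σ(𝒢)| = 16).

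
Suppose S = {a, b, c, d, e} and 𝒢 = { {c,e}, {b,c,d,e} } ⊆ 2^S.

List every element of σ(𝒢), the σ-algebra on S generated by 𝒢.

Answer: σ(𝒢) = { {}, {a}, {b,d}, {c,e}, {a,b,d}, {a,c,e}, {b,c,d,e}, S }

Check:
Seed the family with 𝒢 together with ∅ and S: { {}, {c,e}, {b,c,d,e}, S }.
Round 1 adds 2:
  {a}  = ᶜ of {b,c,d,e}
  {a,b,d}  = ᶜ of {c,e}
  — 6 sets.
Round 2 adds 1:
  {a,c,e}  = {c,e} ∪ {a}
  — 7 sets.
Round 3. New:
  {b,d}  = ᶜ of {a,c,e}
  — 8 sets.
Round 4: no new sets; the family is a σ-algebra.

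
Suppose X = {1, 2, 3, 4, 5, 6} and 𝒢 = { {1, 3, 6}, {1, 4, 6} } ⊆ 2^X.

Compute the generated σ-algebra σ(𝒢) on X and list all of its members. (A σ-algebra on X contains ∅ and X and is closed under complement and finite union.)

σ(𝒢) = { {}, {3}, {4}, {1, 6}, {2, 5}, {3, 4}, {1, 3, 6}, {1, 4, 6}, {2, 3, 5}, {2, 4, 5}, {1, 2, 5, 6}, {1, 3, 4, 6}, {2, 3, 4, 5}, {1, 2, 3, 5, 6}, {1, 2, 4, 5, 6}, X }

Check:
Begin from { {}, {1, 3, 6}, {1, 4, 6}, X } (that is, 𝒢 plus ∅ and X).
Step 1: 3 new —
  {2, 3, 5}  = {1, 4, 6}ᶜ
  {2, 4, 5}  = {1, 3, 6}ᶜ
  {1, 3, 4, 6}  = {1, 3, 6} ∪ {1, 4, 6}
  [7 total]
Step 2: +4 →
  {2, 5}  = {1, 3, 4, 6}ᶜ
  {2, 3, 4, 5}  = {2, 3, 5} ∪ {2, 4, 5}
  {1, 2, 3, 5, 6}  = {2, 3, 5} ∪ {1, 3, 6}
  {1, 2, 4, 5, 6}  = {1, 4, 6} ∪ {2, 4, 5}
  [11 total]
Step 3 adds 3:
  {3}  = {1, 2, 4, 5, 6}ᶜ
  {4}  = {1, 2, 3, 5, 6}ᶜ
  {1, 6}  = {2, 3, 4, 5}ᶜ
  [14 total]
Step 4. New:
  {3, 4}  = {3} ∪ {4}
  {1, 2, 5, 6}  = {2, 5} ∪ {1, 6}
  [16 total]
Step 5: closed — nothing new.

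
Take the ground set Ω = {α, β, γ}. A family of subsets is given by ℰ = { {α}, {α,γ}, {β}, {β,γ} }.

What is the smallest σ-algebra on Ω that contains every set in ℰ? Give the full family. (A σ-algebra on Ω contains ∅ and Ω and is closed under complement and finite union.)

Start: ℰ ∪ {∅, Ω} = { ∅, {α}, {β}, {α,γ}, {β,γ}, Ω }.
Iteration 1: +1 →
  {α,β}  = {β} ∪ {α}
  [7 total]
Iteration 2 (1 new):
  {γ}  = complement {α,β}
  [8 total]
Iteration 3: no new sets; the family is a σ-algebra.

σ(ℰ) = { ∅, {α}, {β}, {γ}, {α,β}, {α,γ}, {β,γ}, Ω }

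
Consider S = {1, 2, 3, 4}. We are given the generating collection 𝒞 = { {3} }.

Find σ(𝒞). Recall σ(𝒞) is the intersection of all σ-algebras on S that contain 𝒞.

Begin from { {}, {3}, S } (that is, 𝒞 plus ∅ and S).
Step 1 adds 1:
  {1,2,4}  = S∖{3}
  (now 4)
Step 2: closed — nothing new.

σ(𝒞) = { {}, {3}, {1,2,4}, S }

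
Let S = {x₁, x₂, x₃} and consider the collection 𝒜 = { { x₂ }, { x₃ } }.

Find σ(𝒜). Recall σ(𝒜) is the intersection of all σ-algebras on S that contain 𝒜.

Begin from { ∅, { x₂ }, { x₃ }, S } (that is, 𝒜 plus ∅ and S).
Step 1. New:
  { x₁, x₂ }  = ᶜ of { x₃ }
  { x₁, x₃ }  = ᶜ of { x₂ }
  { x₂, x₃ }  = { x₃ } ∪ { x₂ }
  |family| = 7
Step 2 (1 new):
  { x₁ }  = ᶜ of { x₂, x₃ }
  |family| = 8
Step 3: closed — nothing new.

|σ(𝒜)| = 8.  σ(𝒜) = { ∅, { x₁ }, { x₂ }, { x₃ }, { x₁, x₂ }, { x₁, x₃ }, { x₂, x₃ }, S }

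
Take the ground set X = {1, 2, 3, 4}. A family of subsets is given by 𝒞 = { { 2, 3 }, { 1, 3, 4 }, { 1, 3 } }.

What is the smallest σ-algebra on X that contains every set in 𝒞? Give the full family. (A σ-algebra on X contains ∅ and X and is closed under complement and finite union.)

|σ(𝒞)| = 16.  σ(𝒞) = { {}, { 1 }, { 2 }, { 3 }, { 4 }, { 1, 2 }, { 1, 3 }, { 1, 4 }, { 2, 3 }, { 2, 4 }, { 3, 4 }, { 1, 2, 3 }, { 1, 2, 4 }, { 1, 3, 4 }, { 2, 3, 4 }, X }

Trace:
Take S₀ = 𝒞 ∪ {∅, X} = { {}, { 1, 3 }, { 2, 3 }, { 1, 3, 4 }, X }.
Pass 1 (4 new):
  { 2 }  = complement { 1, 3, 4 }
  { 1, 4 }  = complement { 2, 3 }
  { 2, 4 }  = complement { 1, 3 }
  { 1, 2, 3 }  = { 2, 3 } ∪ { 1, 3 }
  (now 9)
Pass 2 adds 3:
  { 4 }  = complement { 1, 2, 3 }
  { 1, 2, 4 }  = { 2 } ∪ { 1, 4 }
  { 2, 3, 4 }  = { 2, 3 } ∪ { 2, 4 }
  (now 12)
Pass 3: 2 new —
  { 1 }  = complement { 2, 3, 4 }
  { 3 }  = complement { 1, 2, 4 }
  (now 14)
Pass 4: 2 new —
  { 1, 2 }  = { 2 } ∪ { 1 }
  { 3, 4 }  = { 3 } ∪ { 4 }
  (now 16)
Pass 5 adds nothing — fixpoint reached.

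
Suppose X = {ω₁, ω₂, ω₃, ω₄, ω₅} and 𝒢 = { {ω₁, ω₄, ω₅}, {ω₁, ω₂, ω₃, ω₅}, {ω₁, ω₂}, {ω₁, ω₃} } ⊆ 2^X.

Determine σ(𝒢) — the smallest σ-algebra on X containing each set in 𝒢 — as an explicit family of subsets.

Begin from { {}, {ω₁, ω₂}, {ω₁, ω₃}, {ω₁, ω₄, ω₅}, {ω₁, ω₂, ω₃, ω₅}, X } (that is, 𝒢 plus ∅ and X).
Pass 1 adds 7:
  {ω₄}  = X∖{ω₁, ω₂, ω₃, ω₅}
  {ω₂, ω₃}  = X∖{ω₁, ω₄, ω₅}
  {ω₁, ω₂, ω₃}  = {ω₁, ω₂} ∪ {ω₁, ω₃}
  {ω₂, ω₄, ω₅}  = X∖{ω₁, ω₃}
  {ω₃, ω₄, ω₅}  = X∖{ω₁, ω₂}
  {ω₁, ω₂, ω₄, ω₅}  = {ω₁, ω₄, ω₅} ∪ {ω₁, ω₂}
  {ω₁, ω₃, ω₄, ω₅}  = {ω₁, ω₄, ω₅} ∪ {ω₁, ω₃}
  (now 13)
Pass 2: +8 →
  {ω₂}  = X∖{ω₁, ω₃, ω₄, ω₅}
  {ω₃}  = X∖{ω₁, ω₂, ω₄, ω₅}
  {ω₄, ω₅}  = X∖{ω₁, ω₂, ω₃}
  {ω₁, ω₂, ω₄}  = {ω₁, ω₂} ∪ {ω₄}
  {ω₁, ω₃, ω₄}  = {ω₁, ω₃} ∪ {ω₄}
  {ω₂, ω₃, ω₄}  = {ω₂, ω₃} ∪ {ω₄}
  {ω₁, ω₂, ω₃, ω₄}  = {ω₁, ω₂, ω₃} ∪ {ω₄}
  {ω₂, ω₃, ω₄, ω₅}  = {ω₃, ω₄, ω₅} ∪ {ω₂, ω₃}
  (now 21)
Pass 3. New:
  {ω₁}  = X∖{ω₂, ω₃, ω₄, ω₅}
  {ω₅}  = X∖{ω₁, ω₂, ω₃, ω₄}
  {ω₁, ω₅}  = X∖{ω₂, ω₃, ω₄}
  {ω₂, ω₄}  = {ω₂} ∪ {ω₄}
  {ω₂, ω₅}  = X∖{ω₁, ω₃, ω₄}
  {ω₃, ω₄}  = {ω₃} ∪ {ω₄}
  {ω₃, ω₅}  = X∖{ω₁, ω₂, ω₄}
  (now 28)
Pass 4 adds 4:
  {ω₁, ω₄}  = {ω₄} ∪ {ω₁}
  {ω₁, ω₂, ω₅}  = X∖{ω₃, ω₄}
  {ω₁, ω₃, ω₅}  = X∖{ω₂, ω₄}
  {ω₂, ω₃, ω₅}  = {ω₂, ω₅} ∪ {ω₃}
  (now 32)
Pass 5: stable.

Therefore σ(𝒢) = { {}, {ω₁}, {ω₂}, {ω₃}, {ω₄}, {ω₅}, {ω₁, ω₂}, {ω₁, ω₃}, {ω₁, ω₄}, {ω₁, ω₅}, {ω₂, ω₃}, {ω₂, ω₄}, {ω₂, ω₅}, {ω₃, ω₄}, {ω₃, ω₅}, {ω₄, ω₅}, {ω₁, ω₂, ω₃}, {ω₁, ω₂, ω₄}, {ω₁, ω₂, ω₅}, {ω₁, ω₃, ω₄}, {ω₁, ω₃, ω₅}, {ω₁, ω₄, ω₅}, {ω₂, ω₃, ω₄}, {ω₂, ω₃, ω₅}, {ω₂, ω₄, ω₅}, {ω₃, ω₄, ω₅}, {ω₁, ω₂, ω₃, ω₄}, {ω₁, ω₂, ω₃, ω₅}, {ω₁, ω₂, ω₄, ω₅}, {ω₁, ω₃, ω₄, ω₅}, {ω₂, ω₃, ω₄, ω₅}, X } (|σ(𝒢)| = 32).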